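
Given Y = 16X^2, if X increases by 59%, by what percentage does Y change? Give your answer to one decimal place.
152.8%

For Y = 16X^2:
If X → X(1 + 0.59)
Then Y → Y · (1 + 0.59)^2
     = Y · 2.5281

Percentage change = ((1 + 0.59)^2 − 1) × 100% ≈ 152.8%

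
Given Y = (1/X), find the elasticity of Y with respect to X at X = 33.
Elasticity = -1

Elasticity = (dY/dX) · (X/Y)

dY/dX = -1/X²
At X = 33: dY/dX = -1/1089, Y = 1/33

Elasticity = (-1/1089) · (33 / (1/33)) = -1

Interpretation: for a small percentage change in X, the percentage change in Y is approximately -1.00 times as large.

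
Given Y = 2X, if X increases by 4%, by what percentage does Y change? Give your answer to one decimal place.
4.0%

For Y = 2X:
If X → X(1 + 0.04)
Then Y → Y · (1 + 0.04)^1
     = Y · 1.0400

Percentage change = ((1 + 0.04)^1 − 1) × 100% = 4.0%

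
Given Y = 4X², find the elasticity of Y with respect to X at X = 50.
Elasticity = 2

Elasticity = (dY/dX) · (X/Y)

dY/dX = 8·X
At X = 50: dY/dX = 400, Y = 10000

Elasticity = 400 · (50 / 10000) = 2

Interpretation: for a small percentage change in X, the percentage change in Y is approximately 2.00 times as large.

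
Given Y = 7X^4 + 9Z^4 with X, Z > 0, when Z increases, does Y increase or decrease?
Y increases

Taking the partial derivative:
∂Y/∂Z = 36Z^3

∂Y/∂Z = 36Z^3 > 0 (assuming positive values)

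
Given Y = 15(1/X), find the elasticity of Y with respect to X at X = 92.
Elasticity = -1

Elasticity = (dY/dX) · (X/Y)

dY/dX = -15/X²
At X = 92: dY/dX = -15/8464, Y = 15/92

Elasticity = (-15/8464) · (92 / (15/92)) = -1

Interpretation: for a small percentage change in X, the percentage change in Y is approximately -1.00 times as large.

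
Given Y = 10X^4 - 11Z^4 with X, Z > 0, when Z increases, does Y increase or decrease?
Y decreases

Taking the partial derivative:
∂Y/∂Z = -44Z^3

∂Y/∂Z = -44Z^3 < 0 (assuming positive values)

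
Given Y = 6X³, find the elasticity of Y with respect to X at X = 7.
Elasticity = 3

Elasticity = (dY/dX) · (X/Y)

dY/dX = 18·X²
At X = 7: dY/dX = 882, Y = 2058

Elasticity = 882 · (7 / 2058) = 3

Interpretation: for a small percentage change in X, the percentage change in Y is approximately 3.00 times as large.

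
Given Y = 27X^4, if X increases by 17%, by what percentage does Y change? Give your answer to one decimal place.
87.4%

For Y = 27X^4:
If X → X(1 + 0.17)
Then Y → Y · (1 + 0.17)^4
     ≈ Y · 1.8739

Percentage change = ((1 + 0.17)^4 − 1) × 100% ≈ 87.4%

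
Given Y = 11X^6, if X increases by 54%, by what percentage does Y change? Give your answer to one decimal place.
1233.9%

For Y = 11X^6:
If X → X(1 + 0.54)
Then Y → Y · (1 + 0.54)^6
     ≈ Y · 13.3390

Percentage change = ((1 + 0.54)^6 − 1) × 100% ≈ 1233.9%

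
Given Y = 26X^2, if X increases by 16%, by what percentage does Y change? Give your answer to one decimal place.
34.6%

For Y = 26X^2:
If X → X(1 + 0.16)
Then Y → Y · (1 + 0.16)^2
     = Y · 1.3456

Percentage change = ((1 + 0.16)^2 − 1) × 100% ≈ 34.6%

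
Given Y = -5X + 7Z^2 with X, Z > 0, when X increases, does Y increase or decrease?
Y decreases

Taking the partial derivative:
∂Y/∂X = -5

∂Y/∂X = -5 < 0 (assuming positive values)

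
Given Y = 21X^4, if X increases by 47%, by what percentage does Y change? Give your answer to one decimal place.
366.9%

For Y = 21X^4:
If X → X(1 + 0.47)
Then Y → Y · (1 + 0.47)^4
     ≈ Y · 4.6695

Percentage change = ((1 + 0.47)^4 − 1) × 100% ≈ 366.9%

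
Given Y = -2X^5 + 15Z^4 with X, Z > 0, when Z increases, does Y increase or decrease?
Y increases

Taking the partial derivative:
∂Y/∂Z = 60Z^3

∂Y/∂Z = 60Z^3 > 0 (assuming positive values)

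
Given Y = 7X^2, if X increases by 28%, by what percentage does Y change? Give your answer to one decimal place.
63.8%

For Y = 7X^2:
If X → X(1 + 0.28)
Then Y → Y · (1 + 0.28)^2
     = Y · 1.6384

Percentage change = ((1 + 0.28)^2 − 1) × 100% ≈ 63.8%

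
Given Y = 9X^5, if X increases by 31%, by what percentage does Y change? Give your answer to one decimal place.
285.8%

For Y = 9X^5:
If X → X(1 + 0.31)
Then Y → Y · (1 + 0.31)^5
     ≈ Y · 3.8579

Percentage change = ((1 + 0.31)^5 − 1) × 100% ≈ 285.8%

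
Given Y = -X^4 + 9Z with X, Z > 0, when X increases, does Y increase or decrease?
Y decreases

Taking the partial derivative:
∂Y/∂X = -4X^3

∂Y/∂X = -4X^3 < 0 (assuming positive values)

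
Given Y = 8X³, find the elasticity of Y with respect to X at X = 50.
Elasticity = 3

Elasticity = (dY/dX) · (X/Y)

dY/dX = 24·X²
At X = 50: dY/dX = 60000, Y = 1000000

Elasticity = 60000 · (50 / 1000000) = 3

Interpretation: for a small percentage change in X, the percentage change in Y is approximately 3.00 times as large.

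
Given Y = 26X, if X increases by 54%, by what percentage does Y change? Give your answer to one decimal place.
54.0%

For Y = 26X:
If X → X(1 + 0.54)
Then Y → Y · (1 + 0.54)^1
     = Y · 1.5400

Percentage change = ((1 + 0.54)^1 − 1) × 100% = 54.0%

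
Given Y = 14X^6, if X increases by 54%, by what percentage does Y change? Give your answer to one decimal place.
1233.9%

For Y = 14X^6:
If X → X(1 + 0.54)
Then Y → Y · (1 + 0.54)^6
     ≈ Y · 13.3390

Percentage change = ((1 + 0.54)^6 − 1) × 100% ≈ 1233.9%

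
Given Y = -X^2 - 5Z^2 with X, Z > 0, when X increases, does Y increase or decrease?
Y decreases

Taking the partial derivative:
∂Y/∂X = -2X

∂Y/∂X = -2X < 0 (assuming positive values)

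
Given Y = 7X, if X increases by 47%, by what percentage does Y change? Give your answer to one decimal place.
47.0%

For Y = 7X:
If X → X(1 + 0.47)
Then Y → Y · (1 + 0.47)^1
     = Y · 1.4700

Percentage change = ((1 + 0.47)^1 − 1) × 100% = 47.0%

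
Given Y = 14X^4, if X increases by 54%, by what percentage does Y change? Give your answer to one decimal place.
462.4%

For Y = 14X^4:
If X → X(1 + 0.54)
Then Y → Y · (1 + 0.54)^4
     ≈ Y · 5.6245

Percentage change = ((1 + 0.54)^4 − 1) × 100% ≈ 462.4%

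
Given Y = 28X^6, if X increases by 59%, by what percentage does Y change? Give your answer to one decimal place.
1515.8%

For Y = 28X^6:
If X → X(1 + 0.59)
Then Y → Y · (1 + 0.59)^6
     ≈ Y · 16.1578

Percentage change = ((1 + 0.59)^6 − 1) × 100% ≈ 1515.8%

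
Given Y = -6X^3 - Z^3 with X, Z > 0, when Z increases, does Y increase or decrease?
Y decreases

Taking the partial derivative:
∂Y/∂Z = -3Z^2

∂Y/∂Z = -3Z^2 < 0 (assuming positive values)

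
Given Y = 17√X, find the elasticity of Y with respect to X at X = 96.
Elasticity = 1/2

Elasticity = (dY/dX) · (X/Y)

dY/dX = 17/(2·√X)
At X = 96: dY/dX = 17·√6/48, Y = 68·√6

Elasticity = (17·√6/48) · (96 / (68·√6)) = 1/2

Interpretation: for a small percentage change in X, the percentage change in Y is approximately 0.50 times as large.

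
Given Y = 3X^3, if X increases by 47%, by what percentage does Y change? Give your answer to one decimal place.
217.7%

For Y = 3X^3:
If X → X(1 + 0.47)
Then Y → Y · (1 + 0.47)^3
     ≈ Y · 3.1765

Percentage change = ((1 + 0.47)^3 − 1) × 100% ≈ 217.7%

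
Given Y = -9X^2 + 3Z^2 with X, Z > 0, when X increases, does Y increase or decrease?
Y decreases

Taking the partial derivative:
∂Y/∂X = -18X

∂Y/∂X = -18X < 0 (assuming positive values)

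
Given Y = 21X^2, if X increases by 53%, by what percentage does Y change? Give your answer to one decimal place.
134.1%

For Y = 21X^2:
If X → X(1 + 0.53)
Then Y → Y · (1 + 0.53)^2
     = Y · 2.3409

Percentage change = ((1 + 0.53)^2 − 1) × 100% ≈ 134.1%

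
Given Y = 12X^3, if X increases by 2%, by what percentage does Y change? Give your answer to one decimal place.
6.1%

For Y = 12X^3:
If X → X(1 + 0.02)
Then Y → Y · (1 + 0.02)^3
     ≈ Y · 1.0612

Percentage change = ((1 + 0.02)^3 − 1) × 100% ≈ 6.1%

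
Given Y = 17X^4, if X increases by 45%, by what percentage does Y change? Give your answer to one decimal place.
342.1%

For Y = 17X^4:
If X → X(1 + 0.45)
Then Y → Y · (1 + 0.45)^4
     ≈ Y · 4.4205

Percentage change = ((1 + 0.45)^4 − 1) × 100% ≈ 342.1%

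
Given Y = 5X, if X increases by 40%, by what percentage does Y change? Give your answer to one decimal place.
40.0%

For Y = 5X:
If X → X(1 + 0.4)
Then Y → Y · (1 + 0.4)^1
     = Y · 1.4000

Percentage change = ((1 + 0.4)^1 − 1) × 100% = 40.0%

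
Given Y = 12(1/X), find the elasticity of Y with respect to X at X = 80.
Elasticity = -1

Elasticity = (dY/dX) · (X/Y)

dY/dX = -12/X²
At X = 80: dY/dX = -3/1600, Y = 3/20

Elasticity = (-3/1600) · (80 / (3/20)) = -1

Interpretation: for a small percentage change in X, the percentage change in Y is approximately -1.00 times as large.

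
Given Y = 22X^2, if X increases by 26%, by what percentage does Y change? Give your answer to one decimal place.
58.8%

For Y = 22X^2:
If X → X(1 + 0.26)
Then Y → Y · (1 + 0.26)^2
     = Y · 1.5876

Percentage change = ((1 + 0.26)^2 − 1) × 100% ≈ 58.8%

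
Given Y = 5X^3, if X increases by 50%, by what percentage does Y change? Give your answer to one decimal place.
237.5%

For Y = 5X^3:
If X → X(1 + 0.5)
Then Y → Y · (1 + 0.5)^3
     = Y · 3.3750

Percentage change = ((1 + 0.5)^3 − 1) × 100% = 237.5%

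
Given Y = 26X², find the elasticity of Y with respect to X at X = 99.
Elasticity = 2

Elasticity = (dY/dX) · (X/Y)

dY/dX = 52·X
At X = 99: dY/dX = 5148, Y = 254826

Elasticity = 5148 · (99 / 254826) = 2

Interpretation: for a small percentage change in X, the percentage change in Y is approximately 2.00 times as large.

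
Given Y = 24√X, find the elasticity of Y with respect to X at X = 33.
Elasticity = 1/2

Elasticity = (dY/dX) · (X/Y)

dY/dX = 12/√X
At X = 33: dY/dX = 4·√33/11, Y = 24·√33

Elasticity = (4·√33/11) · (33 / (24·√33)) = 1/2

Interpretation: for a small percentage change in X, the percentage change in Y is approximately 0.50 times as large.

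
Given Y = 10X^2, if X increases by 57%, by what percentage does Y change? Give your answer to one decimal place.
146.5%

For Y = 10X^2:
If X → X(1 + 0.57)
Then Y → Y · (1 + 0.57)^2
     = Y · 2.4649

Percentage change = ((1 + 0.57)^2 − 1) × 100% ≈ 146.5%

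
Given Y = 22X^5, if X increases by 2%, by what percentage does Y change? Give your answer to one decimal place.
10.4%

For Y = 22X^5:
If X → X(1 + 0.02)
Then Y → Y · (1 + 0.02)^5
     ≈ Y · 1.1041

Percentage change = ((1 + 0.02)^5 − 1) × 100% ≈ 10.4%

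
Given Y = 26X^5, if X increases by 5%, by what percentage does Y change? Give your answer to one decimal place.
27.6%

For Y = 26X^5:
If X → X(1 + 0.05)
Then Y → Y · (1 + 0.05)^5
     ≈ Y · 1.2763

Percentage change = ((1 + 0.05)^5 − 1) × 100% ≈ 27.6%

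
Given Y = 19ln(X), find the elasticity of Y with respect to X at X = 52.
Elasticity = 1/ln(52) ≈ 0.2531

Elasticity = (dY/dX) · (X/Y)

dY/dX = 19/X
At X = 52: dY/dX = 19/52, Y = 19·ln(52)

Elasticity = (19/52) · (52 / (19·ln(52))) = 1/ln(52) ≈ 0.2531

Interpretation: for a small percentage change in X, the percentage change in Y is approximately 0.25 times as large.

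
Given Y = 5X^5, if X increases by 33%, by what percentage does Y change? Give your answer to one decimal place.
316.2%

For Y = 5X^5:
If X → X(1 + 0.33)
Then Y → Y · (1 + 0.33)^5
     ≈ Y · 4.1616

Percentage change = ((1 + 0.33)^5 − 1) × 100% ≈ 316.2%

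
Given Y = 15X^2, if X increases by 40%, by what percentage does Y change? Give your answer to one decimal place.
96.0%

For Y = 15X^2:
If X → X(1 + 0.4)
Then Y → Y · (1 + 0.4)^2
     = Y · 1.9600

Percentage change = ((1 + 0.4)^2 − 1) × 100% = 96.0%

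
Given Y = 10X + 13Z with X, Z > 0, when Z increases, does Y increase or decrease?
Y increases

Taking the partial derivative:
∂Y/∂Z = 13

∂Y/∂Z = 13 > 0 (assuming positive values)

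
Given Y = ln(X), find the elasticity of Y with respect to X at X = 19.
Elasticity = 1/ln(19) ≈ 0.3396

Elasticity = (dY/dX) · (X/Y)

dY/dX = 1/X
At X = 19: dY/dX = 1/19, Y = ln(19)

Elasticity = (1/19) · (19 / (ln(19))) = 1/ln(19) ≈ 0.3396

Interpretation: for a small percentage change in X, the percentage change in Y is approximately 0.34 times as large.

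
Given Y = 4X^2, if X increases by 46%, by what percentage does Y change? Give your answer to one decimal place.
113.2%

For Y = 4X^2:
If X → X(1 + 0.46)
Then Y → Y · (1 + 0.46)^2
     = Y · 2.1316

Percentage change = ((1 + 0.46)^2 − 1) × 100% ≈ 113.2%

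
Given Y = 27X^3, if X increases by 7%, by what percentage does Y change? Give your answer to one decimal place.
22.5%

For Y = 27X^3:
If X → X(1 + 0.07)
Then Y → Y · (1 + 0.07)^3
     ≈ Y · 1.2250

Percentage change = ((1 + 0.07)^3 − 1) × 100% ≈ 22.5%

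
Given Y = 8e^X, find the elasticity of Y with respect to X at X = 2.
Elasticity = 2

Elasticity = (dY/dX) · (X/Y)

dY/dX = 8·e^X
At X = 2: dY/dX = 8·e^2, Y = 8·e^2

Elasticity = (8·e^2) · (2 / (8·e^2)) = 2

Interpretation: for a small percentage change in X, the percentage change in Y is approximately 2.00 times as large.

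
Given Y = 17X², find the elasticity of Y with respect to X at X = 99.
Elasticity = 2

Elasticity = (dY/dX) · (X/Y)

dY/dX = 34·X
At X = 99: dY/dX = 3366, Y = 166617

Elasticity = 3366 · (99 / 166617) = 2

Interpretation: for a small percentage change in X, the percentage change in Y is approximately 2.00 times as large.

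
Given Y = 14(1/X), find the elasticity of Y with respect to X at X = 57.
Elasticity = -1

Elasticity = (dY/dX) · (X/Y)

dY/dX = -14/X²
At X = 57: dY/dX = -14/3249, Y = 14/57

Elasticity = (-14/3249) · (57 / (14/57)) = -1

Interpretation: for a small percentage change in X, the percentage change in Y is approximately -1.00 times as large.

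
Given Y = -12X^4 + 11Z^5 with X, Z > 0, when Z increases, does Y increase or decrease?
Y increases

Taking the partial derivative:
∂Y/∂Z = 55Z^4

∂Y/∂Z = 55Z^4 > 0 (assuming positive values)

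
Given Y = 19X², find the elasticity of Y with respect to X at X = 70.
Elasticity = 2

Elasticity = (dY/dX) · (X/Y)

dY/dX = 38·X
At X = 70: dY/dX = 2660, Y = 93100

Elasticity = 2660 · (70 / 93100) = 2

Interpretation: for a small percentage change in X, the percentage change in Y is approximately 2.00 times as large.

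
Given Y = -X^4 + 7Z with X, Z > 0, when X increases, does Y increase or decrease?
Y decreases

Taking the partial derivative:
∂Y/∂X = -4X^3

∂Y/∂X = -4X^3 < 0 (assuming positive values)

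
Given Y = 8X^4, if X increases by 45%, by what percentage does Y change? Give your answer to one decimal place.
342.1%

For Y = 8X^4:
If X → X(1 + 0.45)
Then Y → Y · (1 + 0.45)^4
     ≈ Y · 4.4205

Percentage change = ((1 + 0.45)^4 − 1) × 100% ≈ 342.1%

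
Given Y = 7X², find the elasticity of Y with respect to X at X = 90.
Elasticity = 2

Elasticity = (dY/dX) · (X/Y)

dY/dX = 14·X
At X = 90: dY/dX = 1260, Y = 56700

Elasticity = 1260 · (90 / 56700) = 2

Interpretation: for a small percentage change in X, the percentage change in Y is approximately 2.00 times as large.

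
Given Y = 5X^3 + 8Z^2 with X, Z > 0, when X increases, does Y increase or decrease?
Y increases

Taking the partial derivative:
∂Y/∂X = 15X^2

∂Y/∂X = 15X^2 > 0 (assuming positive values)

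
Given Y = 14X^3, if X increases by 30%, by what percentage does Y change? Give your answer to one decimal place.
119.7%

For Y = 14X^3:
If X → X(1 + 0.3)
Then Y → Y · (1 + 0.3)^3
     = Y · 2.1970

Percentage change = ((1 + 0.3)^3 − 1) × 100% = 119.7%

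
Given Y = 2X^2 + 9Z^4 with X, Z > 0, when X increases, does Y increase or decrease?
Y increases

Taking the partial derivative:
∂Y/∂X = 4X

∂Y/∂X = 4X > 0 (assuming positive values)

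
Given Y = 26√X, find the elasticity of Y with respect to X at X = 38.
Elasticity = 1/2

Elasticity = (dY/dX) · (X/Y)

dY/dX = 13/√X
At X = 38: dY/dX = 13·√38/38, Y = 26·√38

Elasticity = (13·√38/38) · (38 / (26·√38)) = 1/2

Interpretation: for a small percentage change in X, the percentage change in Y is approximately 0.50 times as large.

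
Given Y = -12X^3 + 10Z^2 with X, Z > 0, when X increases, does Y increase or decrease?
Y decreases

Taking the partial derivative:
∂Y/∂X = -36X^2

∂Y/∂X = -36X^2 < 0 (assuming positive values)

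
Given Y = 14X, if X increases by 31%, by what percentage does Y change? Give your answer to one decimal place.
31.0%

For Y = 14X:
If X → X(1 + 0.31)
Then Y → Y · (1 + 0.31)^1
     = Y · 1.3100

Percentage change = ((1 + 0.31)^1 − 1) × 100% = 31.0%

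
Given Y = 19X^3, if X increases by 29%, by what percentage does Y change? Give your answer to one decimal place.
114.7%

For Y = 19X^3:
If X → X(1 + 0.29)
Then Y → Y · (1 + 0.29)^3
     ≈ Y · 2.1467

Percentage change = ((1 + 0.29)^3 − 1) × 100% ≈ 114.7%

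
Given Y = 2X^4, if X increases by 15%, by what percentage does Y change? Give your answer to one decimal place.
74.9%

For Y = 2X^4:
If X → X(1 + 0.15)
Then Y → Y · (1 + 0.15)^4
     ≈ Y · 1.7490

Percentage change = ((1 + 0.15)^4 − 1) × 100% ≈ 74.9%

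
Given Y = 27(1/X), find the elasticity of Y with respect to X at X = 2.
Elasticity = -1

Elasticity = (dY/dX) · (X/Y)

dY/dX = -27/X²
At X = 2: dY/dX = -27/4, Y = 27/2

Elasticity = (-27/4) · (2 / (27/2)) = -1

Interpretation: for a small percentage change in X, the percentage change in Y is approximately -1.00 times as large.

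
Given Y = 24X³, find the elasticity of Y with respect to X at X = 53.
Elasticity = 3

Elasticity = (dY/dX) · (X/Y)

dY/dX = 72·X²
At X = 53: dY/dX = 202248, Y = 3573048

Elasticity = 202248 · (53 / 3573048) = 3

Interpretation: for a small percentage change in X, the percentage change in Y is approximately 3.00 times as large.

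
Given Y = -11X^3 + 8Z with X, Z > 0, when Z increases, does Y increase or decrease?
Y increases

Taking the partial derivative:
∂Y/∂Z = 8

∂Y/∂Z = 8 > 0 (assuming positive values)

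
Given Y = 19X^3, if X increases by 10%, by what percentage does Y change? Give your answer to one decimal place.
33.1%

For Y = 19X^3:
If X → X(1 + 0.1)
Then Y → Y · (1 + 0.1)^3
     = Y · 1.3310

Percentage change = ((1 + 0.1)^3 − 1) × 100% = 33.1%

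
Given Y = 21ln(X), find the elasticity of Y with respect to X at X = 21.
Elasticity = 1/ln(21) ≈ 0.3285

Elasticity = (dY/dX) · (X/Y)

dY/dX = 21/X
At X = 21: dY/dX = 1, Y = 21·ln(21)

Elasticity = 1 · (21 / (21·ln(21))) = 1/ln(21) ≈ 0.3285

Interpretation: for a small percentage change in X, the percentage change in Y is approximately 0.33 times as large.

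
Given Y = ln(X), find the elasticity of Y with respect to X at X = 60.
Elasticity = 1/ln(60) ≈ 0.2442

Elasticity = (dY/dX) · (X/Y)

dY/dX = 1/X
At X = 60: dY/dX = 1/60, Y = ln(60)

Elasticity = (1/60) · (60 / (ln(60))) = 1/ln(60) ≈ 0.2442

Interpretation: for a small percentage change in X, the percentage change in Y is approximately 0.24 times as large.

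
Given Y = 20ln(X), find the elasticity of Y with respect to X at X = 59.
Elasticity = 1/ln(59) ≈ 0.2452

Elasticity = (dY/dX) · (X/Y)

dY/dX = 20/X
At X = 59: dY/dX = 20/59, Y = 20·ln(59)

Elasticity = (20/59) · (59 / (20·ln(59))) = 1/ln(59) ≈ 0.2452

Interpretation: for a small percentage change in X, the percentage change in Y is approximately 0.25 times as large.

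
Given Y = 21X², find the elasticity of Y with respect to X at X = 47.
Elasticity = 2

Elasticity = (dY/dX) · (X/Y)

dY/dX = 42·X
At X = 47: dY/dX = 1974, Y = 46389

Elasticity = 1974 · (47 / 46389) = 2

Interpretation: for a small percentage change in X, the percentage change in Y is approximately 2.00 times as large.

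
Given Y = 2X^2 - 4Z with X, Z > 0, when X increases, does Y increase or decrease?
Y increases

Taking the partial derivative:
∂Y/∂X = 4X

∂Y/∂X = 4X > 0 (assuming positive values)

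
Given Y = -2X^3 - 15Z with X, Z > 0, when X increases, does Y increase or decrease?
Y decreases

Taking the partial derivative:
∂Y/∂X = -6X^2

∂Y/∂X = -6X^2 < 0 (assuming positive values)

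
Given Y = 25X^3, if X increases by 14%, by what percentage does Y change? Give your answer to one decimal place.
48.2%

For Y = 25X^3:
If X → X(1 + 0.14)
Then Y → Y · (1 + 0.14)^3
     ≈ Y · 1.4815

Percentage change = ((1 + 0.14)^3 − 1) × 100% ≈ 48.2%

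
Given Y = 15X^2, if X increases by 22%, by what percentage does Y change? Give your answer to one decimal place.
48.8%

For Y = 15X^2:
If X → X(1 + 0.22)
Then Y → Y · (1 + 0.22)^2
     = Y · 1.4884

Percentage change = ((1 + 0.22)^2 − 1) × 100% ≈ 48.8%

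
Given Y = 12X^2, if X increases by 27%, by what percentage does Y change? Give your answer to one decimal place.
61.3%

For Y = 12X^2:
If X → X(1 + 0.27)
Then Y → Y · (1 + 0.27)^2
     = Y · 1.6129

Percentage change = ((1 + 0.27)^2 − 1) × 100% ≈ 61.3%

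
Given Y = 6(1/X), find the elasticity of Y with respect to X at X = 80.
Elasticity = -1

Elasticity = (dY/dX) · (X/Y)

dY/dX = -6/X²
At X = 80: dY/dX = -3/3200, Y = 3/40

Elasticity = (-3/3200) · (80 / (3/40)) = -1

Interpretation: for a small percentage change in X, the percentage change in Y is approximately -1.00 times as large.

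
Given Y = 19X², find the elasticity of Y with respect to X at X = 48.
Elasticity = 2

Elasticity = (dY/dX) · (X/Y)

dY/dX = 38·X
At X = 48: dY/dX = 1824, Y = 43776

Elasticity = 1824 · (48 / 43776) = 2

Interpretation: for a small percentage change in X, the percentage change in Y is approximately 2.00 times as large.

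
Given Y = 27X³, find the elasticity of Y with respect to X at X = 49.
Elasticity = 3

Elasticity = (dY/dX) · (X/Y)

dY/dX = 81·X²
At X = 49: dY/dX = 194481, Y = 3176523

Elasticity = 194481 · (49 / 3176523) = 3

Interpretation: for a small percentage change in X, the percentage change in Y is approximately 3.00 times as large.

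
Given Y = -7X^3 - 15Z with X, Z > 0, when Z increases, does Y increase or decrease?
Y decreases

Taking the partial derivative:
∂Y/∂Z = -15

∂Y/∂Z = -15 < 0 (assuming positive values)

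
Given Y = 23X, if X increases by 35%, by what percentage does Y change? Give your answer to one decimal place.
35.0%

For Y = 23X:
If X → X(1 + 0.35)
Then Y → Y · (1 + 0.35)^1
     = Y · 1.3500

Percentage change = ((1 + 0.35)^1 − 1) × 100% = 35.0%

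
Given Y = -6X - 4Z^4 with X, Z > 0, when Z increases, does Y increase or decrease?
Y decreases

Taking the partial derivative:
∂Y/∂Z = -16Z^3

∂Y/∂Z = -16Z^3 < 0 (assuming positive values)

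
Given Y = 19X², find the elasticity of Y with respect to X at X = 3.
Elasticity = 2

Elasticity = (dY/dX) · (X/Y)

dY/dX = 38·X
At X = 3: dY/dX = 114, Y = 171

Elasticity = 114 · (3 / 171) = 2

Interpretation: for a small percentage change in X, the percentage change in Y is approximately 2.00 times as large.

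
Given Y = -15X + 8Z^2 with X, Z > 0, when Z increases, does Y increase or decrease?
Y increases

Taking the partial derivative:
∂Y/∂Z = 16Z

∂Y/∂Z = 16Z > 0 (assuming positive values)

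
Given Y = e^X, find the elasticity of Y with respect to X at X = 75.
Elasticity = 75

Elasticity = (dY/dX) · (X/Y)

dY/dX = e^X
At X = 75: dY/dX = e^75, Y = e^75

Elasticity = (e^75) · (75 / (e^75)) = 75

Interpretation: for a small percentage change in X, the percentage change in Y is approximately 75.00 times as large.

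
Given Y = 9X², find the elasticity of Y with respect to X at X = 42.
Elasticity = 2

Elasticity = (dY/dX) · (X/Y)

dY/dX = 18·X
At X = 42: dY/dX = 756, Y = 15876

Elasticity = 756 · (42 / 15876) = 2

Interpretation: for a small percentage change in X, the percentage change in Y is approximately 2.00 times as large.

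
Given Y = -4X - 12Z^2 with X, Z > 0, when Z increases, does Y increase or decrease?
Y decreases

Taking the partial derivative:
∂Y/∂Z = -24Z

∂Y/∂Z = -24Z < 0 (assuming positive values)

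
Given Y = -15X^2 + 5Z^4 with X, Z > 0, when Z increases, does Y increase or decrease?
Y increases

Taking the partial derivative:
∂Y/∂Z = 20Z^3

∂Y/∂Z = 20Z^3 > 0 (assuming positive values)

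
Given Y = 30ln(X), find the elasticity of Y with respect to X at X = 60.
Elasticity = 1/ln(60) ≈ 0.2442

Elasticity = (dY/dX) · (X/Y)

dY/dX = 30/X
At X = 60: dY/dX = 1/2, Y = 30·ln(60)

Elasticity = (1/2) · (60 / (30·ln(60))) = 1/ln(60) ≈ 0.2442

Interpretation: for a small percentage change in X, the percentage change in Y is approximately 0.24 times as large.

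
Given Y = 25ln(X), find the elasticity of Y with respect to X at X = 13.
Elasticity = 1/ln(13) ≈ 0.3899

Elasticity = (dY/dX) · (X/Y)

dY/dX = 25/X
At X = 13: dY/dX = 25/13, Y = 25·ln(13)

Elasticity = (25/13) · (13 / (25·ln(13))) = 1/ln(13) ≈ 0.3899

Interpretation: for a small percentage change in X, the percentage change in Y is approximately 0.39 times as large.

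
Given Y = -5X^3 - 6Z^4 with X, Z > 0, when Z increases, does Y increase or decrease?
Y decreases

Taking the partial derivative:
∂Y/∂Z = -24Z^3

∂Y/∂Z = -24Z^3 < 0 (assuming positive values)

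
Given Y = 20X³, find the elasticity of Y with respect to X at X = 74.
Elasticity = 3

Elasticity = (dY/dX) · (X/Y)

dY/dX = 60·X²
At X = 74: dY/dX = 328560, Y = 8104480

Elasticity = 328560 · (74 / 8104480) = 3

Interpretation: for a small percentage change in X, the percentage change in Y is approximately 3.00 times as large.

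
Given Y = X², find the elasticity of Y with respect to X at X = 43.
Elasticity = 2

Elasticity = (dY/dX) · (X/Y)

dY/dX = 2·X
At X = 43: dY/dX = 86, Y = 1849

Elasticity = 86 · (43 / 1849) = 2

Interpretation: for a small percentage change in X, the percentage change in Y is approximately 2.00 times as large.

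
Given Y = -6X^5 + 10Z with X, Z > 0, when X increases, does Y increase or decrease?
Y decreases

Taking the partial derivative:
∂Y/∂X = -30X^4

∂Y/∂X = -30X^4 < 0 (assuming positive values)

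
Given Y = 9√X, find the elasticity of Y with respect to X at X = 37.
Elasticity = 1/2

Elasticity = (dY/dX) · (X/Y)

dY/dX = 9/(2·√X)
At X = 37: dY/dX = 9·√37/74, Y = 9·√37

Elasticity = (9·√37/74) · (37 / (9·√37)) = 1/2

Interpretation: for a small percentage change in X, the percentage change in Y is approximately 0.50 times as large.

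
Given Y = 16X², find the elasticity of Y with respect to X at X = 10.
Elasticity = 2

Elasticity = (dY/dX) · (X/Y)

dY/dX = 32·X
At X = 10: dY/dX = 320, Y = 1600

Elasticity = 320 · (10 / 1600) = 2

Interpretation: for a small percentage change in X, the percentage change in Y is approximately 2.00 times as large.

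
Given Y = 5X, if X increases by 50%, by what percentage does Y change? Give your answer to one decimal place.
50.0%

For Y = 5X:
If X → X(1 + 0.5)
Then Y → Y · (1 + 0.5)^1
     = Y · 1.5000

Percentage change = ((1 + 0.5)^1 − 1) × 100% = 50.0%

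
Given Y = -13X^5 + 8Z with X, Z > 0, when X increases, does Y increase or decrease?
Y decreases

Taking the partial derivative:
∂Y/∂X = -65X^4

∂Y/∂X = -65X^4 < 0 (assuming positive values)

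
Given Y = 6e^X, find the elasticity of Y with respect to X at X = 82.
Elasticity = 82

Elasticity = (dY/dX) · (X/Y)

dY/dX = 6·e^X
At X = 82: dY/dX = 6·e^82, Y = 6·e^82

Elasticity = (6·e^82) · (82 / (6·e^82)) = 82

Interpretation: for a small percentage change in X, the percentage change in Y is approximately 82.00 times as large.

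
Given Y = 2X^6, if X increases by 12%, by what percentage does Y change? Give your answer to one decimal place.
97.4%

For Y = 2X^6:
If X → X(1 + 0.12)
Then Y → Y · (1 + 0.12)^6
     ≈ Y · 1.9738

Percentage change = ((1 + 0.12)^6 − 1) × 100% ≈ 97.4%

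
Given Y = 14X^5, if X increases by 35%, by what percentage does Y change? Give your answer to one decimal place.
348.4%

For Y = 14X^5:
If X → X(1 + 0.35)
Then Y → Y · (1 + 0.35)^5
     ≈ Y · 4.4840

Percentage change = ((1 + 0.35)^5 − 1) × 100% ≈ 348.4%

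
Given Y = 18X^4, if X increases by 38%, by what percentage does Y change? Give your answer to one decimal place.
262.7%

For Y = 18X^4:
If X → X(1 + 0.38)
Then Y → Y · (1 + 0.38)^4
     ≈ Y · 3.6267

Percentage change = ((1 + 0.38)^4 − 1) × 100% ≈ 262.7%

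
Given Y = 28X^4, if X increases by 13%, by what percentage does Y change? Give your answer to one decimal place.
63.0%

For Y = 28X^4:
If X → X(1 + 0.13)
Then Y → Y · (1 + 0.13)^4
     ≈ Y · 1.6305

Percentage change = ((1 + 0.13)^4 − 1) × 100% ≈ 63.0%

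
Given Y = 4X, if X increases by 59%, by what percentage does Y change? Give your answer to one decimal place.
59.0%

For Y = 4X:
If X → X(1 + 0.59)
Then Y → Y · (1 + 0.59)^1
     = Y · 1.5900

Percentage change = ((1 + 0.59)^1 − 1) × 100% = 59.0%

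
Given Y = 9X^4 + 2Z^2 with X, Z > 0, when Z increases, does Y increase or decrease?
Y increases

Taking the partial derivative:
∂Y/∂Z = 4Z

∂Y/∂Z = 4Z > 0 (assuming positive values)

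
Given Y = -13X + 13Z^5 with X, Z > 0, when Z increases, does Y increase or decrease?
Y increases

Taking the partial derivative:
∂Y/∂Z = 65Z^4

∂Y/∂Z = 65Z^4 > 0 (assuming positive values)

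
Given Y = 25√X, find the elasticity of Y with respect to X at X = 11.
Elasticity = 1/2

Elasticity = (dY/dX) · (X/Y)

dY/dX = 25/(2·√X)
At X = 11: dY/dX = 25·√11/22, Y = 25·√11

Elasticity = (25·√11/22) · (11 / (25·√11)) = 1/2

Interpretation: for a small percentage change in X, the percentage change in Y is approximately 0.50 times as large.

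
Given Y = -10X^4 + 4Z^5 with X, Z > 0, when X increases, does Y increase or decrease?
Y decreases

Taking the partial derivative:
∂Y/∂X = -40X^3

∂Y/∂X = -40X^3 < 0 (assuming positive values)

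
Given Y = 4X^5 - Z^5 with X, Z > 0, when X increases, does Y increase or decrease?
Y increases

Taking the partial derivative:
∂Y/∂X = 20X^4

∂Y/∂X = 20X^4 > 0 (assuming positive values)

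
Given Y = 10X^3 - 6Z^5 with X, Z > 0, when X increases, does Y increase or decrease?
Y increases

Taking the partial derivative:
∂Y/∂X = 30X^2

∂Y/∂X = 30X^2 > 0 (assuming positive values)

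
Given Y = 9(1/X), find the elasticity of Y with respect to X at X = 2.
Elasticity = -1

Elasticity = (dY/dX) · (X/Y)

dY/dX = -9/X²
At X = 2: dY/dX = -9/4, Y = 9/2

Elasticity = (-9/4) · (2 / (9/2)) = -1

Interpretation: for a small percentage change in X, the percentage change in Y is approximately -1.00 times as large.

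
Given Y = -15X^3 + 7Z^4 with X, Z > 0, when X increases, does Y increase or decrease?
Y decreases

Taking the partial derivative:
∂Y/∂X = -45X^2

∂Y/∂X = -45X^2 < 0 (assuming positive values)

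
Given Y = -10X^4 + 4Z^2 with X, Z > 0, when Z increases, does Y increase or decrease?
Y increases

Taking the partial derivative:
∂Y/∂Z = 8Z

∂Y/∂Z = 8Z > 0 (assuming positive values)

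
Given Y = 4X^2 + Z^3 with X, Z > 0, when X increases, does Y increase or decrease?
Y increases

Taking the partial derivative:
∂Y/∂X = 8X

∂Y/∂X = 8X > 0 (assuming positive values)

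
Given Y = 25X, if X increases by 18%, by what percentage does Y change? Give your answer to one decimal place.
18.0%

For Y = 25X:
If X → X(1 + 0.18)
Then Y → Y · (1 + 0.18)^1
     = Y · 1.1800

Percentage change = ((1 + 0.18)^1 − 1) × 100% = 18.0%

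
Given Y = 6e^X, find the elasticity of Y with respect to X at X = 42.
Elasticity = 42

Elasticity = (dY/dX) · (X/Y)

dY/dX = 6·e^X
At X = 42: dY/dX = 6·e^42, Y = 6·e^42

Elasticity = (6·e^42) · (42 / (6·e^42)) = 42

Interpretation: for a small percentage change in X, the percentage change in Y is approximately 42.00 times as large.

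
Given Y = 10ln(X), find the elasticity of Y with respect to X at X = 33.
Elasticity = 1/ln(33) ≈ 0.2860

Elasticity = (dY/dX) · (X/Y)

dY/dX = 10/X
At X = 33: dY/dX = 10/33, Y = 10·ln(33)

Elasticity = (10/33) · (33 / (10·ln(33))) = 1/ln(33) ≈ 0.2860

Interpretation: for a small percentage change in X, the percentage change in Y is approximately 0.29 times as large.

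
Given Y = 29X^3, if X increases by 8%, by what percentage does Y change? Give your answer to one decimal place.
26.0%

For Y = 29X^3:
If X → X(1 + 0.08)
Then Y → Y · (1 + 0.08)^3
     ≈ Y · 1.2597

Percentage change = ((1 + 0.08)^3 − 1) × 100% ≈ 26.0%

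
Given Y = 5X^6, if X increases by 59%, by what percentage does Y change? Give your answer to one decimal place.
1515.8%

For Y = 5X^6:
If X → X(1 + 0.59)
Then Y → Y · (1 + 0.59)^6
     ≈ Y · 16.1578

Percentage change = ((1 + 0.59)^6 − 1) × 100% ≈ 1515.8%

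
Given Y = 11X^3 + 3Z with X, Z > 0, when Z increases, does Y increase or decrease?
Y increases

Taking the partial derivative:
∂Y/∂Z = 3

∂Y/∂Z = 3 > 0 (assuming positive values)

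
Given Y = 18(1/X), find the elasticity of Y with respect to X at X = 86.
Elasticity = -1

Elasticity = (dY/dX) · (X/Y)

dY/dX = -18/X²
At X = 86: dY/dX = -9/3698, Y = 9/43

Elasticity = (-9/3698) · (86 / (9/43)) = -1

Interpretation: for a small percentage change in X, the percentage change in Y is approximately -1.00 times as large.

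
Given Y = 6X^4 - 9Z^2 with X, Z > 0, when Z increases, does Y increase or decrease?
Y decreases

Taking the partial derivative:
∂Y/∂Z = -18Z

∂Y/∂Z = -18Z < 0 (assuming positive values)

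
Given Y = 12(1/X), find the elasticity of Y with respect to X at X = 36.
Elasticity = -1

Elasticity = (dY/dX) · (X/Y)

dY/dX = -12/X²
At X = 36: dY/dX = -1/108, Y = 1/3

Elasticity = (-1/108) · (36 / (1/3)) = -1

Interpretation: for a small percentage change in X, the percentage change in Y is approximately -1.00 times as large.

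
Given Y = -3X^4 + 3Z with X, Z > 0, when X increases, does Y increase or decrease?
Y decreases

Taking the partial derivative:
∂Y/∂X = -12X^3

∂Y/∂X = -12X^3 < 0 (assuming positive values)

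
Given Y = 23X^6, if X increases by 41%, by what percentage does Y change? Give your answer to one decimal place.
685.8%

For Y = 23X^6:
If X → X(1 + 0.41)
Then Y → Y · (1 + 0.41)^6
     ≈ Y · 7.8580

Percentage change = ((1 + 0.41)^6 − 1) × 100% ≈ 685.8%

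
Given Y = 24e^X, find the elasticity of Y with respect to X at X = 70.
Elasticity = 70

Elasticity = (dY/dX) · (X/Y)

dY/dX = 24·e^X
At X = 70: dY/dX = 24·e^70, Y = 24·e^70

Elasticity = (24·e^70) · (70 / (24·e^70)) = 70

Interpretation: for a small percentage change in X, the percentage change in Y is approximately 70.00 times as large.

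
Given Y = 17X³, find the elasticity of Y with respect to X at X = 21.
Elasticity = 3

Elasticity = (dY/dX) · (X/Y)

dY/dX = 51·X²
At X = 21: dY/dX = 22491, Y = 157437

Elasticity = 22491 · (21 / 157437) = 3

Interpretation: for a small percentage change in X, the percentage change in Y is approximately 3.00 times as large.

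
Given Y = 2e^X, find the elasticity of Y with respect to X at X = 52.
Elasticity = 52

Elasticity = (dY/dX) · (X/Y)

dY/dX = 2·e^X
At X = 52: dY/dX = 2·e^52, Y = 2·e^52

Elasticity = (2·e^52) · (52 / (2·e^52)) = 52

Interpretation: for a small percentage change in X, the percentage change in Y is approximately 52.00 times as large.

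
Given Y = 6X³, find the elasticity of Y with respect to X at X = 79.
Elasticity = 3

Elasticity = (dY/dX) · (X/Y)

dY/dX = 18·X²
At X = 79: dY/dX = 112338, Y = 2958234

Elasticity = 112338 · (79 / 2958234) = 3

Interpretation: for a small percentage change in X, the percentage change in Y is approximately 3.00 times as large.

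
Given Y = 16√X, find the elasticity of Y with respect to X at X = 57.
Elasticity = 1/2

Elasticity = (dY/dX) · (X/Y)

dY/dX = 8/√X
At X = 57: dY/dX = 8·√57/57, Y = 16·√57

Elasticity = (8·√57/57) · (57 / (16·√57)) = 1/2

Interpretation: for a small percentage change in X, the percentage change in Y is approximately 0.50 times as large.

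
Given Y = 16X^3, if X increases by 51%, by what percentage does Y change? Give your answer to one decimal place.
244.3%

For Y = 16X^3:
If X → X(1 + 0.51)
Then Y → Y · (1 + 0.51)^3
     ≈ Y · 3.4430

Percentage change = ((1 + 0.51)^3 − 1) × 100% ≈ 244.3%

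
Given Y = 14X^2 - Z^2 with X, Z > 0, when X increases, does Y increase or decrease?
Y increases

Taking the partial derivative:
∂Y/∂X = 28X

∂Y/∂X = 28X > 0 (assuming positive values)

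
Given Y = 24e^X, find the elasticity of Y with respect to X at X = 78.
Elasticity = 78

Elasticity = (dY/dX) · (X/Y)

dY/dX = 24·e^X
At X = 78: dY/dX = 24·e^78, Y = 24·e^78

Elasticity = (24·e^78) · (78 / (24·e^78)) = 78

Interpretation: for a small percentage change in X, the percentage change in Y is approximately 78.00 times as large.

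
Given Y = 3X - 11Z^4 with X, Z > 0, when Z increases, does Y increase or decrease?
Y decreases

Taking the partial derivative:
∂Y/∂Z = -44Z^3

∂Y/∂Z = -44Z^3 < 0 (assuming positive values)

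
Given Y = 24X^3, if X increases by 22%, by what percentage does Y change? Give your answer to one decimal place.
81.6%

For Y = 24X^3:
If X → X(1 + 0.22)
Then Y → Y · (1 + 0.22)^3
     ≈ Y · 1.8158

Percentage change = ((1 + 0.22)^3 − 1) × 100% ≈ 81.6%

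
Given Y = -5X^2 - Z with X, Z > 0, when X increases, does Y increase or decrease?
Y decreases

Taking the partial derivative:
∂Y/∂X = -10X

∂Y/∂X = -10X < 0 (assuming positive values)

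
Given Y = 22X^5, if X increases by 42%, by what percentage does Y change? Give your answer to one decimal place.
477.4%

For Y = 22X^5:
If X → X(1 + 0.42)
Then Y → Y · (1 + 0.42)^5
     ≈ Y · 5.7735

Percentage change = ((1 + 0.42)^5 − 1) × 100% ≈ 477.4%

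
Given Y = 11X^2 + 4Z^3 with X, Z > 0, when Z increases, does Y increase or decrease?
Y increases

Taking the partial derivative:
∂Y/∂Z = 12Z^2

∂Y/∂Z = 12Z^2 > 0 (assuming positive values)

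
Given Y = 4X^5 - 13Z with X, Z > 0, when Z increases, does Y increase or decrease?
Y decreases

Taking the partial derivative:
∂Y/∂Z = -13

∂Y/∂Z = -13 < 0 (assuming positive values)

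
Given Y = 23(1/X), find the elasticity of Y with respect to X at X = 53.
Elasticity = -1

Elasticity = (dY/dX) · (X/Y)

dY/dX = -23/X²
At X = 53: dY/dX = -23/2809, Y = 23/53

Elasticity = (-23/2809) · (53 / (23/53)) = -1

Interpretation: for a small percentage change in X, the percentage change in Y is approximately -1.00 times as large.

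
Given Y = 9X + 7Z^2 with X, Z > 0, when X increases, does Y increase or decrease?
Y increases

Taking the partial derivative:
∂Y/∂X = 9

∂Y/∂X = 9 > 0 (assuming positive values)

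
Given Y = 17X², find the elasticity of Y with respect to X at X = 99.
Elasticity = 2

Elasticity = (dY/dX) · (X/Y)

dY/dX = 34·X
At X = 99: dY/dX = 3366, Y = 166617

Elasticity = 3366 · (99 / 166617) = 2

Interpretation: for a small percentage change in X, the percentage change in Y is approximately 2.00 times as large.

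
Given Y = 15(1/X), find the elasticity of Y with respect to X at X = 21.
Elasticity = -1

Elasticity = (dY/dX) · (X/Y)

dY/dX = -15/X²
At X = 21: dY/dX = -5/147, Y = 5/7

Elasticity = (-5/147) · (21 / (5/7)) = -1

Interpretation: for a small percentage change in X, the percentage change in Y is approximately -1.00 times as large.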